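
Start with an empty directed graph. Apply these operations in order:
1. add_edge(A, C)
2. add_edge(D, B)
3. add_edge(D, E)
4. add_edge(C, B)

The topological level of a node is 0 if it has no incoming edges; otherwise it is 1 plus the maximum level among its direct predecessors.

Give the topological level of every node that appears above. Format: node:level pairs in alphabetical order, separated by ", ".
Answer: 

Answer: A:0, B:2, C:1, D:0, E:1

Derivation:
Op 1: add_edge(A, C). Edges now: 1
Op 2: add_edge(D, B). Edges now: 2
Op 3: add_edge(D, E). Edges now: 3
Op 4: add_edge(C, B). Edges now: 4
Compute levels (Kahn BFS):
  sources (in-degree 0): A, D
  process A: level=0
    A->C: in-degree(C)=0, level(C)=1, enqueue
  process D: level=0
    D->B: in-degree(B)=1, level(B)>=1
    D->E: in-degree(E)=0, level(E)=1, enqueue
  process C: level=1
    C->B: in-degree(B)=0, level(B)=2, enqueue
  process E: level=1
  process B: level=2
All levels: A:0, B:2, C:1, D:0, E:1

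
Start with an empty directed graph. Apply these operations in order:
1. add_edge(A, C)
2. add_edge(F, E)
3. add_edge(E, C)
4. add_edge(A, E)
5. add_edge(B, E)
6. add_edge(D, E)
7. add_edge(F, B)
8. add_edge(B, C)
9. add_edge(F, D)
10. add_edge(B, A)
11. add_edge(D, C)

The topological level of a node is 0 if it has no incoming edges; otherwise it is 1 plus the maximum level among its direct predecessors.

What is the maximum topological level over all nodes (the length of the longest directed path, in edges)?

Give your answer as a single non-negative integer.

Answer: 4

Derivation:
Op 1: add_edge(A, C). Edges now: 1
Op 2: add_edge(F, E). Edges now: 2
Op 3: add_edge(E, C). Edges now: 3
Op 4: add_edge(A, E). Edges now: 4
Op 5: add_edge(B, E). Edges now: 5
Op 6: add_edge(D, E). Edges now: 6
Op 7: add_edge(F, B). Edges now: 7
Op 8: add_edge(B, C). Edges now: 8
Op 9: add_edge(F, D). Edges now: 9
Op 10: add_edge(B, A). Edges now: 10
Op 11: add_edge(D, C). Edges now: 11
Compute levels (Kahn BFS):
  sources (in-degree 0): F
  process F: level=0
    F->B: in-degree(B)=0, level(B)=1, enqueue
    F->D: in-degree(D)=0, level(D)=1, enqueue
    F->E: in-degree(E)=3, level(E)>=1
  process B: level=1
    B->A: in-degree(A)=0, level(A)=2, enqueue
    B->C: in-degree(C)=3, level(C)>=2
    B->E: in-degree(E)=2, level(E)>=2
  process D: level=1
    D->C: in-degree(C)=2, level(C)>=2
    D->E: in-degree(E)=1, level(E)>=2
  process A: level=2
    A->C: in-degree(C)=1, level(C)>=3
    A->E: in-degree(E)=0, level(E)=3, enqueue
  process E: level=3
    E->C: in-degree(C)=0, level(C)=4, enqueue
  process C: level=4
All levels: A:2, B:1, C:4, D:1, E:3, F:0
max level = 4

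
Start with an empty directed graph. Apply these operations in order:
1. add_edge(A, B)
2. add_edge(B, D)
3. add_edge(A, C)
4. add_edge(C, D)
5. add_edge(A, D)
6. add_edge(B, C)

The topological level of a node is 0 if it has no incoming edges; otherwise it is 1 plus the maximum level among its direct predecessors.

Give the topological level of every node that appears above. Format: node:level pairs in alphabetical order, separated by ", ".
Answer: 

Op 1: add_edge(A, B). Edges now: 1
Op 2: add_edge(B, D). Edges now: 2
Op 3: add_edge(A, C). Edges now: 3
Op 4: add_edge(C, D). Edges now: 4
Op 5: add_edge(A, D). Edges now: 5
Op 6: add_edge(B, C). Edges now: 6
Compute levels (Kahn BFS):
  sources (in-degree 0): A
  process A: level=0
    A->B: in-degree(B)=0, level(B)=1, enqueue
    A->C: in-degree(C)=1, level(C)>=1
    A->D: in-degree(D)=2, level(D)>=1
  process B: level=1
    B->C: in-degree(C)=0, level(C)=2, enqueue
    B->D: in-degree(D)=1, level(D)>=2
  process C: level=2
    C->D: in-degree(D)=0, level(D)=3, enqueue
  process D: level=3
All levels: A:0, B:1, C:2, D:3

Answer: A:0, B:1, C:2, D:3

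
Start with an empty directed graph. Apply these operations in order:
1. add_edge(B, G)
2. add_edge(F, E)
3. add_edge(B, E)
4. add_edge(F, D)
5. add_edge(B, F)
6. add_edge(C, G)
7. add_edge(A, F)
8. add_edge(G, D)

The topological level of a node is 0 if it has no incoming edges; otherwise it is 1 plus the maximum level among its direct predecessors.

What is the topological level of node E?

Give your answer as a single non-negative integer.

Op 1: add_edge(B, G). Edges now: 1
Op 2: add_edge(F, E). Edges now: 2
Op 3: add_edge(B, E). Edges now: 3
Op 4: add_edge(F, D). Edges now: 4
Op 5: add_edge(B, F). Edges now: 5
Op 6: add_edge(C, G). Edges now: 6
Op 7: add_edge(A, F). Edges now: 7
Op 8: add_edge(G, D). Edges now: 8
Compute levels (Kahn BFS):
  sources (in-degree 0): A, B, C
  process A: level=0
    A->F: in-degree(F)=1, level(F)>=1
  process B: level=0
    B->E: in-degree(E)=1, level(E)>=1
    B->F: in-degree(F)=0, level(F)=1, enqueue
    B->G: in-degree(G)=1, level(G)>=1
  process C: level=0
    C->G: in-degree(G)=0, level(G)=1, enqueue
  process F: level=1
    F->D: in-degree(D)=1, level(D)>=2
    F->E: in-degree(E)=0, level(E)=2, enqueue
  process G: level=1
    G->D: in-degree(D)=0, level(D)=2, enqueue
  process E: level=2
  process D: level=2
All levels: A:0, B:0, C:0, D:2, E:2, F:1, G:1
level(E) = 2

Answer: 2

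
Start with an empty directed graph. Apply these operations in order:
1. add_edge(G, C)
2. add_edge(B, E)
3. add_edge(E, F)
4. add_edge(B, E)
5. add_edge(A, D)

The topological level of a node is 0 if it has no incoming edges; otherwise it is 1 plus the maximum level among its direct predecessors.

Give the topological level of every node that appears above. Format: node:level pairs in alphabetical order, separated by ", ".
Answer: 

Answer: A:0, B:0, C:1, D:1, E:1, F:2, G:0

Derivation:
Op 1: add_edge(G, C). Edges now: 1
Op 2: add_edge(B, E). Edges now: 2
Op 3: add_edge(E, F). Edges now: 3
Op 4: add_edge(B, E) (duplicate, no change). Edges now: 3
Op 5: add_edge(A, D). Edges now: 4
Compute levels (Kahn BFS):
  sources (in-degree 0): A, B, G
  process A: level=0
    A->D: in-degree(D)=0, level(D)=1, enqueue
  process B: level=0
    B->E: in-degree(E)=0, level(E)=1, enqueue
  process G: level=0
    G->C: in-degree(C)=0, level(C)=1, enqueue
  process D: level=1
  process E: level=1
    E->F: in-degree(F)=0, level(F)=2, enqueue
  process C: level=1
  process F: level=2
All levels: A:0, B:0, C:1, D:1, E:1, F:2, G:0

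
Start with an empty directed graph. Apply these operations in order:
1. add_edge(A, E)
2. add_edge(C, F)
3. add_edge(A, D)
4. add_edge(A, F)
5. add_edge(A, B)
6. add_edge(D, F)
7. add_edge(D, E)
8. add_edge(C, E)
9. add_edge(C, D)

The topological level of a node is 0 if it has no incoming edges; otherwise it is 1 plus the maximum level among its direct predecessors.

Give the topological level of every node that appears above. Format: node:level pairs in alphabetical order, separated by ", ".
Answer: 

Op 1: add_edge(A, E). Edges now: 1
Op 2: add_edge(C, F). Edges now: 2
Op 3: add_edge(A, D). Edges now: 3
Op 4: add_edge(A, F). Edges now: 4
Op 5: add_edge(A, B). Edges now: 5
Op 6: add_edge(D, F). Edges now: 6
Op 7: add_edge(D, E). Edges now: 7
Op 8: add_edge(C, E). Edges now: 8
Op 9: add_edge(C, D). Edges now: 9
Compute levels (Kahn BFS):
  sources (in-degree 0): A, C
  process A: level=0
    A->B: in-degree(B)=0, level(B)=1, enqueue
    A->D: in-degree(D)=1, level(D)>=1
    A->E: in-degree(E)=2, level(E)>=1
    A->F: in-degree(F)=2, level(F)>=1
  process C: level=0
    C->D: in-degree(D)=0, level(D)=1, enqueue
    C->E: in-degree(E)=1, level(E)>=1
    C->F: in-degree(F)=1, level(F)>=1
  process B: level=1
  process D: level=1
    D->E: in-degree(E)=0, level(E)=2, enqueue
    D->F: in-degree(F)=0, level(F)=2, enqueue
  process E: level=2
  process F: level=2
All levels: A:0, B:1, C:0, D:1, E:2, F:2

Answer: A:0, B:1, C:0, D:1, E:2, F:2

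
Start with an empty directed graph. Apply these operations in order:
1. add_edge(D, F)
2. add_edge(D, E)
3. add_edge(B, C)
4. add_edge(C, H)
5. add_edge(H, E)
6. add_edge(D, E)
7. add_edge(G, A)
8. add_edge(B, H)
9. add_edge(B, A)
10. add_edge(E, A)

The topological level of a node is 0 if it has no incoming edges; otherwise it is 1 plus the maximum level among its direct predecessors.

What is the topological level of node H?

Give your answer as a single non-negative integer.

Answer: 2

Derivation:
Op 1: add_edge(D, F). Edges now: 1
Op 2: add_edge(D, E). Edges now: 2
Op 3: add_edge(B, C). Edges now: 3
Op 4: add_edge(C, H). Edges now: 4
Op 5: add_edge(H, E). Edges now: 5
Op 6: add_edge(D, E) (duplicate, no change). Edges now: 5
Op 7: add_edge(G, A). Edges now: 6
Op 8: add_edge(B, H). Edges now: 7
Op 9: add_edge(B, A). Edges now: 8
Op 10: add_edge(E, A). Edges now: 9
Compute levels (Kahn BFS):
  sources (in-degree 0): B, D, G
  process B: level=0
    B->A: in-degree(A)=2, level(A)>=1
    B->C: in-degree(C)=0, level(C)=1, enqueue
    B->H: in-degree(H)=1, level(H)>=1
  process D: level=0
    D->E: in-degree(E)=1, level(E)>=1
    D->F: in-degree(F)=0, level(F)=1, enqueue
  process G: level=0
    G->A: in-degree(A)=1, level(A)>=1
  process C: level=1
    C->H: in-degree(H)=0, level(H)=2, enqueue
  process F: level=1
  process H: level=2
    H->E: in-degree(E)=0, level(E)=3, enqueue
  process E: level=3
    E->A: in-degree(A)=0, level(A)=4, enqueue
  process A: level=4
All levels: A:4, B:0, C:1, D:0, E:3, F:1, G:0, H:2
level(H) = 2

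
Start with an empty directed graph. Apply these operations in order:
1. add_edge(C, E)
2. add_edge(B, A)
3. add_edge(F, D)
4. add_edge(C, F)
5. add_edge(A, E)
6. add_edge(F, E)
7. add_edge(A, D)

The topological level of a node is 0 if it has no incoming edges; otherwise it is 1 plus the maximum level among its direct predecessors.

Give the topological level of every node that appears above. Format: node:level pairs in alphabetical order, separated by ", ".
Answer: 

Answer: A:1, B:0, C:0, D:2, E:2, F:1

Derivation:
Op 1: add_edge(C, E). Edges now: 1
Op 2: add_edge(B, A). Edges now: 2
Op 3: add_edge(F, D). Edges now: 3
Op 4: add_edge(C, F). Edges now: 4
Op 5: add_edge(A, E). Edges now: 5
Op 6: add_edge(F, E). Edges now: 6
Op 7: add_edge(A, D). Edges now: 7
Compute levels (Kahn BFS):
  sources (in-degree 0): B, C
  process B: level=0
    B->A: in-degree(A)=0, level(A)=1, enqueue
  process C: level=0
    C->E: in-degree(E)=2, level(E)>=1
    C->F: in-degree(F)=0, level(F)=1, enqueue
  process A: level=1
    A->D: in-degree(D)=1, level(D)>=2
    A->E: in-degree(E)=1, level(E)>=2
  process F: level=1
    F->D: in-degree(D)=0, level(D)=2, enqueue
    F->E: in-degree(E)=0, level(E)=2, enqueue
  process D: level=2
  process E: level=2
All levels: A:1, B:0, C:0, D:2, E:2, F:1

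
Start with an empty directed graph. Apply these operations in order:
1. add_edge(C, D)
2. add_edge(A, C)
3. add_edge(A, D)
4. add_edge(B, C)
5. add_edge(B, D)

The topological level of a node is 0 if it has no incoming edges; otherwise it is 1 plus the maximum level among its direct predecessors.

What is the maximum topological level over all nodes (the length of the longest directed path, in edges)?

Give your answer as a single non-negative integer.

Op 1: add_edge(C, D). Edges now: 1
Op 2: add_edge(A, C). Edges now: 2
Op 3: add_edge(A, D). Edges now: 3
Op 4: add_edge(B, C). Edges now: 4
Op 5: add_edge(B, D). Edges now: 5
Compute levels (Kahn BFS):
  sources (in-degree 0): A, B
  process A: level=0
    A->C: in-degree(C)=1, level(C)>=1
    A->D: in-degree(D)=2, level(D)>=1
  process B: level=0
    B->C: in-degree(C)=0, level(C)=1, enqueue
    B->D: in-degree(D)=1, level(D)>=1
  process C: level=1
    C->D: in-degree(D)=0, level(D)=2, enqueue
  process D: level=2
All levels: A:0, B:0, C:1, D:2
max level = 2

Answer: 2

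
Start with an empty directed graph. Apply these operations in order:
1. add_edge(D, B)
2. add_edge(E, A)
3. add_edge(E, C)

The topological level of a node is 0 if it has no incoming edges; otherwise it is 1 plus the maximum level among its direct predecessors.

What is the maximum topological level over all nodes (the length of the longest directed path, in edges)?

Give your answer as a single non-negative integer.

Op 1: add_edge(D, B). Edges now: 1
Op 2: add_edge(E, A). Edges now: 2
Op 3: add_edge(E, C). Edges now: 3
Compute levels (Kahn BFS):
  sources (in-degree 0): D, E
  process D: level=0
    D->B: in-degree(B)=0, level(B)=1, enqueue
  process E: level=0
    E->A: in-degree(A)=0, level(A)=1, enqueue
    E->C: in-degree(C)=0, level(C)=1, enqueue
  process B: level=1
  process A: level=1
  process C: level=1
All levels: A:1, B:1, C:1, D:0, E:0
max level = 1

Answer: 1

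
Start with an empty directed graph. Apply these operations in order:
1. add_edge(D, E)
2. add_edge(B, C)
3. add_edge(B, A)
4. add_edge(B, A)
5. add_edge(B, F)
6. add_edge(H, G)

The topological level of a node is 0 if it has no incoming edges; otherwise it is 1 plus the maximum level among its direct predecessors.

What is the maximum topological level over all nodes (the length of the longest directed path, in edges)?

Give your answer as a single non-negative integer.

Op 1: add_edge(D, E). Edges now: 1
Op 2: add_edge(B, C). Edges now: 2
Op 3: add_edge(B, A). Edges now: 3
Op 4: add_edge(B, A) (duplicate, no change). Edges now: 3
Op 5: add_edge(B, F). Edges now: 4
Op 6: add_edge(H, G). Edges now: 5
Compute levels (Kahn BFS):
  sources (in-degree 0): B, D, H
  process B: level=0
    B->A: in-degree(A)=0, level(A)=1, enqueue
    B->C: in-degree(C)=0, level(C)=1, enqueue
    B->F: in-degree(F)=0, level(F)=1, enqueue
  process D: level=0
    D->E: in-degree(E)=0, level(E)=1, enqueue
  process H: level=0
    H->G: in-degree(G)=0, level(G)=1, enqueue
  process A: level=1
  process C: level=1
  process F: level=1
  process E: level=1
  process G: level=1
All levels: A:1, B:0, C:1, D:0, E:1, F:1, G:1, H:0
max level = 1

Answer: 1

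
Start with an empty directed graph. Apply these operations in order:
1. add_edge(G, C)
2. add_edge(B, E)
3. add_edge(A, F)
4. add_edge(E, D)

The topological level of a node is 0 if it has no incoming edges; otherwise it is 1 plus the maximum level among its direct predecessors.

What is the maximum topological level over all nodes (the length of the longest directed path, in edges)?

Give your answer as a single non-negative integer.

Op 1: add_edge(G, C). Edges now: 1
Op 2: add_edge(B, E). Edges now: 2
Op 3: add_edge(A, F). Edges now: 3
Op 4: add_edge(E, D). Edges now: 4
Compute levels (Kahn BFS):
  sources (in-degree 0): A, B, G
  process A: level=0
    A->F: in-degree(F)=0, level(F)=1, enqueue
  process B: level=0
    B->E: in-degree(E)=0, level(E)=1, enqueue
  process G: level=0
    G->C: in-degree(C)=0, level(C)=1, enqueue
  process F: level=1
  process E: level=1
    E->D: in-degree(D)=0, level(D)=2, enqueue
  process C: level=1
  process D: level=2
All levels: A:0, B:0, C:1, D:2, E:1, F:1, G:0
max level = 2

Answer: 2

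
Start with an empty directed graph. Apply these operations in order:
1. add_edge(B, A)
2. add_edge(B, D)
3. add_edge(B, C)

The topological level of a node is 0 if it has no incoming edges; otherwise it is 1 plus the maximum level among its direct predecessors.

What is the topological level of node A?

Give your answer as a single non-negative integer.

Answer: 1

Derivation:
Op 1: add_edge(B, A). Edges now: 1
Op 2: add_edge(B, D). Edges now: 2
Op 3: add_edge(B, C). Edges now: 3
Compute levels (Kahn BFS):
  sources (in-degree 0): B
  process B: level=0
    B->A: in-degree(A)=0, level(A)=1, enqueue
    B->C: in-degree(C)=0, level(C)=1, enqueue
    B->D: in-degree(D)=0, level(D)=1, enqueue
  process A: level=1
  process C: level=1
  process D: level=1
All levels: A:1, B:0, C:1, D:1
level(A) = 1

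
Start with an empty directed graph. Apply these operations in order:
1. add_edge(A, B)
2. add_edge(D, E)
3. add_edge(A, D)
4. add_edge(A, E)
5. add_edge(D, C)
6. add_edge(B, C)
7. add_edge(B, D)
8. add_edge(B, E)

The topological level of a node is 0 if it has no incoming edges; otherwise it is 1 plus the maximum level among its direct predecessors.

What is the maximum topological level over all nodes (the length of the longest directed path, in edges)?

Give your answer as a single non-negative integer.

Answer: 3

Derivation:
Op 1: add_edge(A, B). Edges now: 1
Op 2: add_edge(D, E). Edges now: 2
Op 3: add_edge(A, D). Edges now: 3
Op 4: add_edge(A, E). Edges now: 4
Op 5: add_edge(D, C). Edges now: 5
Op 6: add_edge(B, C). Edges now: 6
Op 7: add_edge(B, D). Edges now: 7
Op 8: add_edge(B, E). Edges now: 8
Compute levels (Kahn BFS):
  sources (in-degree 0): A
  process A: level=0
    A->B: in-degree(B)=0, level(B)=1, enqueue
    A->D: in-degree(D)=1, level(D)>=1
    A->E: in-degree(E)=2, level(E)>=1
  process B: level=1
    B->C: in-degree(C)=1, level(C)>=2
    B->D: in-degree(D)=0, level(D)=2, enqueue
    B->E: in-degree(E)=1, level(E)>=2
  process D: level=2
    D->C: in-degree(C)=0, level(C)=3, enqueue
    D->E: in-degree(E)=0, level(E)=3, enqueue
  process C: level=3
  process E: level=3
All levels: A:0, B:1, C:3, D:2, E:3
max level = 3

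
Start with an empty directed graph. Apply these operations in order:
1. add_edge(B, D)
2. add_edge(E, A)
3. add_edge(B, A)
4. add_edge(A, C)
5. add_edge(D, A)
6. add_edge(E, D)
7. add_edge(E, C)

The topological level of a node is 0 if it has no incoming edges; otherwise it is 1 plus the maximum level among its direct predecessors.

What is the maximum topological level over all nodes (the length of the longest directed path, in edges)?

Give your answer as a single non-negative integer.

Op 1: add_edge(B, D). Edges now: 1
Op 2: add_edge(E, A). Edges now: 2
Op 3: add_edge(B, A). Edges now: 3
Op 4: add_edge(A, C). Edges now: 4
Op 5: add_edge(D, A). Edges now: 5
Op 6: add_edge(E, D). Edges now: 6
Op 7: add_edge(E, C). Edges now: 7
Compute levels (Kahn BFS):
  sources (in-degree 0): B, E
  process B: level=0
    B->A: in-degree(A)=2, level(A)>=1
    B->D: in-degree(D)=1, level(D)>=1
  process E: level=0
    E->A: in-degree(A)=1, level(A)>=1
    E->C: in-degree(C)=1, level(C)>=1
    E->D: in-degree(D)=0, level(D)=1, enqueue
  process D: level=1
    D->A: in-degree(A)=0, level(A)=2, enqueue
  process A: level=2
    A->C: in-degree(C)=0, level(C)=3, enqueue
  process C: level=3
All levels: A:2, B:0, C:3, D:1, E:0
max level = 3

Answer: 3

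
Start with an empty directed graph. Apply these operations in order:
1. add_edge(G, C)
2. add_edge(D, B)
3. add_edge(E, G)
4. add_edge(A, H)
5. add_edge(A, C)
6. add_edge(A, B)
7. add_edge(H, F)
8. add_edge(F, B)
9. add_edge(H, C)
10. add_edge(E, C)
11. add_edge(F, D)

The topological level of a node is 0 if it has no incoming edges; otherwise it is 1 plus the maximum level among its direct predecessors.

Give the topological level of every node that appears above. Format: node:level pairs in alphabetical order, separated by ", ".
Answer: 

Op 1: add_edge(G, C). Edges now: 1
Op 2: add_edge(D, B). Edges now: 2
Op 3: add_edge(E, G). Edges now: 3
Op 4: add_edge(A, H). Edges now: 4
Op 5: add_edge(A, C). Edges now: 5
Op 6: add_edge(A, B). Edges now: 6
Op 7: add_edge(H, F). Edges now: 7
Op 8: add_edge(F, B). Edges now: 8
Op 9: add_edge(H, C). Edges now: 9
Op 10: add_edge(E, C). Edges now: 10
Op 11: add_edge(F, D). Edges now: 11
Compute levels (Kahn BFS):
  sources (in-degree 0): A, E
  process A: level=0
    A->B: in-degree(B)=2, level(B)>=1
    A->C: in-degree(C)=3, level(C)>=1
    A->H: in-degree(H)=0, level(H)=1, enqueue
  process E: level=0
    E->C: in-degree(C)=2, level(C)>=1
    E->G: in-degree(G)=0, level(G)=1, enqueue
  process H: level=1
    H->C: in-degree(C)=1, level(C)>=2
    H->F: in-degree(F)=0, level(F)=2, enqueue
  process G: level=1
    G->C: in-degree(C)=0, level(C)=2, enqueue
  process F: level=2
    F->B: in-degree(B)=1, level(B)>=3
    F->D: in-degree(D)=0, level(D)=3, enqueue
  process C: level=2
  process D: level=3
    D->B: in-degree(B)=0, level(B)=4, enqueue
  process B: level=4
All levels: A:0, B:4, C:2, D:3, E:0, F:2, G:1, H:1

Answer: A:0, B:4, C:2, D:3, E:0, F:2, G:1, H:1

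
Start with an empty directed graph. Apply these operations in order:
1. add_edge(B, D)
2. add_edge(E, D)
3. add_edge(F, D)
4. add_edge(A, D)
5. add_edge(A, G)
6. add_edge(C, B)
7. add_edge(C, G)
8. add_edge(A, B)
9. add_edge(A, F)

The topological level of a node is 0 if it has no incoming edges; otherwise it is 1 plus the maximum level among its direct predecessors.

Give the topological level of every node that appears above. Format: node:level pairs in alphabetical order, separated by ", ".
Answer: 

Answer: A:0, B:1, C:0, D:2, E:0, F:1, G:1

Derivation:
Op 1: add_edge(B, D). Edges now: 1
Op 2: add_edge(E, D). Edges now: 2
Op 3: add_edge(F, D). Edges now: 3
Op 4: add_edge(A, D). Edges now: 4
Op 5: add_edge(A, G). Edges now: 5
Op 6: add_edge(C, B). Edges now: 6
Op 7: add_edge(C, G). Edges now: 7
Op 8: add_edge(A, B). Edges now: 8
Op 9: add_edge(A, F). Edges now: 9
Compute levels (Kahn BFS):
  sources (in-degree 0): A, C, E
  process A: level=0
    A->B: in-degree(B)=1, level(B)>=1
    A->D: in-degree(D)=3, level(D)>=1
    A->F: in-degree(F)=0, level(F)=1, enqueue
    A->G: in-degree(G)=1, level(G)>=1
  process C: level=0
    C->B: in-degree(B)=0, level(B)=1, enqueue
    C->G: in-degree(G)=0, level(G)=1, enqueue
  process E: level=0
    E->D: in-degree(D)=2, level(D)>=1
  process F: level=1
    F->D: in-degree(D)=1, level(D)>=2
  process B: level=1
    B->D: in-degree(D)=0, level(D)=2, enqueue
  process G: level=1
  process D: level=2
All levels: A:0, B:1, C:0, D:2, E:0, F:1, G:1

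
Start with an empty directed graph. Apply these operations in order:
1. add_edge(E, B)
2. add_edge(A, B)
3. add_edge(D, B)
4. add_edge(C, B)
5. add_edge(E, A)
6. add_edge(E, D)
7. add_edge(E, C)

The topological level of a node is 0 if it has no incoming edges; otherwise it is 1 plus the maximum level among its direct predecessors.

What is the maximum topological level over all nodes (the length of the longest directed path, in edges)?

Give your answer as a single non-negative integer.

Op 1: add_edge(E, B). Edges now: 1
Op 2: add_edge(A, B). Edges now: 2
Op 3: add_edge(D, B). Edges now: 3
Op 4: add_edge(C, B). Edges now: 4
Op 5: add_edge(E, A). Edges now: 5
Op 6: add_edge(E, D). Edges now: 6
Op 7: add_edge(E, C). Edges now: 7
Compute levels (Kahn BFS):
  sources (in-degree 0): E
  process E: level=0
    E->A: in-degree(A)=0, level(A)=1, enqueue
    E->B: in-degree(B)=3, level(B)>=1
    E->C: in-degree(C)=0, level(C)=1, enqueue
    E->D: in-degree(D)=0, level(D)=1, enqueue
  process A: level=1
    A->B: in-degree(B)=2, level(B)>=2
  process C: level=1
    C->B: in-degree(B)=1, level(B)>=2
  process D: level=1
    D->B: in-degree(B)=0, level(B)=2, enqueue
  process B: level=2
All levels: A:1, B:2, C:1, D:1, E:0
max level = 2

Answer: 2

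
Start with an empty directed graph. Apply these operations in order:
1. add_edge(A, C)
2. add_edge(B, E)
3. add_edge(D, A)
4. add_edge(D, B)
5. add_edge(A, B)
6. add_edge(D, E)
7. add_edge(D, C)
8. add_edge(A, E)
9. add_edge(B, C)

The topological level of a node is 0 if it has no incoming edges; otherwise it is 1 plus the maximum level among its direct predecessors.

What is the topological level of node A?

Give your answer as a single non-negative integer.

Op 1: add_edge(A, C). Edges now: 1
Op 2: add_edge(B, E). Edges now: 2
Op 3: add_edge(D, A). Edges now: 3
Op 4: add_edge(D, B). Edges now: 4
Op 5: add_edge(A, B). Edges now: 5
Op 6: add_edge(D, E). Edges now: 6
Op 7: add_edge(D, C). Edges now: 7
Op 8: add_edge(A, E). Edges now: 8
Op 9: add_edge(B, C). Edges now: 9
Compute levels (Kahn BFS):
  sources (in-degree 0): D
  process D: level=0
    D->A: in-degree(A)=0, level(A)=1, enqueue
    D->B: in-degree(B)=1, level(B)>=1
    D->C: in-degree(C)=2, level(C)>=1
    D->E: in-degree(E)=2, level(E)>=1
  process A: level=1
    A->B: in-degree(B)=0, level(B)=2, enqueue
    A->C: in-degree(C)=1, level(C)>=2
    A->E: in-degree(E)=1, level(E)>=2
  process B: level=2
    B->C: in-degree(C)=0, level(C)=3, enqueue
    B->E: in-degree(E)=0, level(E)=3, enqueue
  process C: level=3
  process E: level=3
All levels: A:1, B:2, C:3, D:0, E:3
level(A) = 1

Answer: 1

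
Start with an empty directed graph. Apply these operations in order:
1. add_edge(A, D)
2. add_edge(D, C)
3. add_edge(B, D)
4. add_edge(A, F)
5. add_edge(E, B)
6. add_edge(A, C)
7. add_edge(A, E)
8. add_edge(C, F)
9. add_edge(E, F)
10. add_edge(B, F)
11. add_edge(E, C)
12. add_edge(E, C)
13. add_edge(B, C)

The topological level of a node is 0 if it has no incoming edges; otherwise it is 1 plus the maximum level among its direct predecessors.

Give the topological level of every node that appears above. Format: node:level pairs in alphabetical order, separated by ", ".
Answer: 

Answer: A:0, B:2, C:4, D:3, E:1, F:5

Derivation:
Op 1: add_edge(A, D). Edges now: 1
Op 2: add_edge(D, C). Edges now: 2
Op 3: add_edge(B, D). Edges now: 3
Op 4: add_edge(A, F). Edges now: 4
Op 5: add_edge(E, B). Edges now: 5
Op 6: add_edge(A, C). Edges now: 6
Op 7: add_edge(A, E). Edges now: 7
Op 8: add_edge(C, F). Edges now: 8
Op 9: add_edge(E, F). Edges now: 9
Op 10: add_edge(B, F). Edges now: 10
Op 11: add_edge(E, C). Edges now: 11
Op 12: add_edge(E, C) (duplicate, no change). Edges now: 11
Op 13: add_edge(B, C). Edges now: 12
Compute levels (Kahn BFS):
  sources (in-degree 0): A
  process A: level=0
    A->C: in-degree(C)=3, level(C)>=1
    A->D: in-degree(D)=1, level(D)>=1
    A->E: in-degree(E)=0, level(E)=1, enqueue
    A->F: in-degree(F)=3, level(F)>=1
  process E: level=1
    E->B: in-degree(B)=0, level(B)=2, enqueue
    E->C: in-degree(C)=2, level(C)>=2
    E->F: in-degree(F)=2, level(F)>=2
  process B: level=2
    B->C: in-degree(C)=1, level(C)>=3
    B->D: in-degree(D)=0, level(D)=3, enqueue
    B->F: in-degree(F)=1, level(F)>=3
  process D: level=3
    D->C: in-degree(C)=0, level(C)=4, enqueue
  process C: level=4
    C->F: in-degree(F)=0, level(F)=5, enqueue
  process F: level=5
All levels: A:0, B:2, C:4, D:3, E:1, F:5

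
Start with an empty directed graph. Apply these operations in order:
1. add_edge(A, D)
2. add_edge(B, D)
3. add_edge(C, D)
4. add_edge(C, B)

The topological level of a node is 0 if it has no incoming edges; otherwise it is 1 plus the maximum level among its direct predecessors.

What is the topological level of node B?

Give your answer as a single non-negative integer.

Answer: 1

Derivation:
Op 1: add_edge(A, D). Edges now: 1
Op 2: add_edge(B, D). Edges now: 2
Op 3: add_edge(C, D). Edges now: 3
Op 4: add_edge(C, B). Edges now: 4
Compute levels (Kahn BFS):
  sources (in-degree 0): A, C
  process A: level=0
    A->D: in-degree(D)=2, level(D)>=1
  process C: level=0
    C->B: in-degree(B)=0, level(B)=1, enqueue
    C->D: in-degree(D)=1, level(D)>=1
  process B: level=1
    B->D: in-degree(D)=0, level(D)=2, enqueue
  process D: level=2
All levels: A:0, B:1, C:0, D:2
level(B) = 1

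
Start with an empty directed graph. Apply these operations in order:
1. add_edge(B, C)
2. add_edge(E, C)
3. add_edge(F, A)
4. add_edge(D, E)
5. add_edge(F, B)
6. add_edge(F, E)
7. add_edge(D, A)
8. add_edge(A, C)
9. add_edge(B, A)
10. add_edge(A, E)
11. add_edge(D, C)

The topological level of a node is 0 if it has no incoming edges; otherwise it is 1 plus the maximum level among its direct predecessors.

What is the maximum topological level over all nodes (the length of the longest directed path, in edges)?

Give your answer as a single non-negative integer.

Answer: 4

Derivation:
Op 1: add_edge(B, C). Edges now: 1
Op 2: add_edge(E, C). Edges now: 2
Op 3: add_edge(F, A). Edges now: 3
Op 4: add_edge(D, E). Edges now: 4
Op 5: add_edge(F, B). Edges now: 5
Op 6: add_edge(F, E). Edges now: 6
Op 7: add_edge(D, A). Edges now: 7
Op 8: add_edge(A, C). Edges now: 8
Op 9: add_edge(B, A). Edges now: 9
Op 10: add_edge(A, E). Edges now: 10
Op 11: add_edge(D, C). Edges now: 11
Compute levels (Kahn BFS):
  sources (in-degree 0): D, F
  process D: level=0
    D->A: in-degree(A)=2, level(A)>=1
    D->C: in-degree(C)=3, level(C)>=1
    D->E: in-degree(E)=2, level(E)>=1
  process F: level=0
    F->A: in-degree(A)=1, level(A)>=1
    F->B: in-degree(B)=0, level(B)=1, enqueue
    F->E: in-degree(E)=1, level(E)>=1
  process B: level=1
    B->A: in-degree(A)=0, level(A)=2, enqueue
    B->C: in-degree(C)=2, level(C)>=2
  process A: level=2
    A->C: in-degree(C)=1, level(C)>=3
    A->E: in-degree(E)=0, level(E)=3, enqueue
  process E: level=3
    E->C: in-degree(C)=0, level(C)=4, enqueue
  process C: level=4
All levels: A:2, B:1, C:4, D:0, E:3, F:0
max level = 4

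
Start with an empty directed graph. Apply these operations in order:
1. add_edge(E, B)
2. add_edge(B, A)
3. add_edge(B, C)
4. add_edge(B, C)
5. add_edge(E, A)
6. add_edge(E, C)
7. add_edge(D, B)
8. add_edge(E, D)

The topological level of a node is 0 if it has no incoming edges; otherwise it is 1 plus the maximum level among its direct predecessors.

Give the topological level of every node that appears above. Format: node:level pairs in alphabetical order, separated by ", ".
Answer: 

Answer: A:3, B:2, C:3, D:1, E:0

Derivation:
Op 1: add_edge(E, B). Edges now: 1
Op 2: add_edge(B, A). Edges now: 2
Op 3: add_edge(B, C). Edges now: 3
Op 4: add_edge(B, C) (duplicate, no change). Edges now: 3
Op 5: add_edge(E, A). Edges now: 4
Op 6: add_edge(E, C). Edges now: 5
Op 7: add_edge(D, B). Edges now: 6
Op 8: add_edge(E, D). Edges now: 7
Compute levels (Kahn BFS):
  sources (in-degree 0): E
  process E: level=0
    E->A: in-degree(A)=1, level(A)>=1
    E->B: in-degree(B)=1, level(B)>=1
    E->C: in-degree(C)=1, level(C)>=1
    E->D: in-degree(D)=0, level(D)=1, enqueue
  process D: level=1
    D->B: in-degree(B)=0, level(B)=2, enqueue
  process B: level=2
    B->A: in-degree(A)=0, level(A)=3, enqueue
    B->C: in-degree(C)=0, level(C)=3, enqueue
  process A: level=3
  process C: level=3
All levels: A:3, B:2, C:3, D:1, E:0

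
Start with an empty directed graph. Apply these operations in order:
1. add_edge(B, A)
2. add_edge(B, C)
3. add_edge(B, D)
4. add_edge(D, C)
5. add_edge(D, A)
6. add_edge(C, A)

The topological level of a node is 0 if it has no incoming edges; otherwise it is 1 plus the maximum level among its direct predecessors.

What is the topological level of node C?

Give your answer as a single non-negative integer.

Op 1: add_edge(B, A). Edges now: 1
Op 2: add_edge(B, C). Edges now: 2
Op 3: add_edge(B, D). Edges now: 3
Op 4: add_edge(D, C). Edges now: 4
Op 5: add_edge(D, A). Edges now: 5
Op 6: add_edge(C, A). Edges now: 6
Compute levels (Kahn BFS):
  sources (in-degree 0): B
  process B: level=0
    B->A: in-degree(A)=2, level(A)>=1
    B->C: in-degree(C)=1, level(C)>=1
    B->D: in-degree(D)=0, level(D)=1, enqueue
  process D: level=1
    D->A: in-degree(A)=1, level(A)>=2
    D->C: in-degree(C)=0, level(C)=2, enqueue
  process C: level=2
    C->A: in-degree(A)=0, level(A)=3, enqueue
  process A: level=3
All levels: A:3, B:0, C:2, D:1
level(C) = 2

Answer: 2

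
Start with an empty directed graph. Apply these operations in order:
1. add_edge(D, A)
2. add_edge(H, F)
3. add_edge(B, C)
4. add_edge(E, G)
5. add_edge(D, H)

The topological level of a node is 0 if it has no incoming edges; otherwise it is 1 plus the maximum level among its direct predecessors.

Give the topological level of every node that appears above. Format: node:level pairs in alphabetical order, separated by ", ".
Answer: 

Answer: A:1, B:0, C:1, D:0, E:0, F:2, G:1, H:1

Derivation:
Op 1: add_edge(D, A). Edges now: 1
Op 2: add_edge(H, F). Edges now: 2
Op 3: add_edge(B, C). Edges now: 3
Op 4: add_edge(E, G). Edges now: 4
Op 5: add_edge(D, H). Edges now: 5
Compute levels (Kahn BFS):
  sources (in-degree 0): B, D, E
  process B: level=0
    B->C: in-degree(C)=0, level(C)=1, enqueue
  process D: level=0
    D->A: in-degree(A)=0, level(A)=1, enqueue
    D->H: in-degree(H)=0, level(H)=1, enqueue
  process E: level=0
    E->G: in-degree(G)=0, level(G)=1, enqueue
  process C: level=1
  process A: level=1
  process H: level=1
    H->F: in-degree(F)=0, level(F)=2, enqueue
  process G: level=1
  process F: level=2
All levels: A:1, B:0, C:1, D:0, E:0, F:2, G:1, H:1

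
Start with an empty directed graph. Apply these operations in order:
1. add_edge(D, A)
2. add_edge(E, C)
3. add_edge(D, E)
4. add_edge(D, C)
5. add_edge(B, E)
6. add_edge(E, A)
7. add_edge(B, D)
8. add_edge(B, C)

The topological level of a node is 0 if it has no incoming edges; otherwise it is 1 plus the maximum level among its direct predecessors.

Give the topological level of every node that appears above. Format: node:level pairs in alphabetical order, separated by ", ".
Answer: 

Answer: A:3, B:0, C:3, D:1, E:2

Derivation:
Op 1: add_edge(D, A). Edges now: 1
Op 2: add_edge(E, C). Edges now: 2
Op 3: add_edge(D, E). Edges now: 3
Op 4: add_edge(D, C). Edges now: 4
Op 5: add_edge(B, E). Edges now: 5
Op 6: add_edge(E, A). Edges now: 6
Op 7: add_edge(B, D). Edges now: 7
Op 8: add_edge(B, C). Edges now: 8
Compute levels (Kahn BFS):
  sources (in-degree 0): B
  process B: level=0
    B->C: in-degree(C)=2, level(C)>=1
    B->D: in-degree(D)=0, level(D)=1, enqueue
    B->E: in-degree(E)=1, level(E)>=1
  process D: level=1
    D->A: in-degree(A)=1, level(A)>=2
    D->C: in-degree(C)=1, level(C)>=2
    D->E: in-degree(E)=0, level(E)=2, enqueue
  process E: level=2
    E->A: in-degree(A)=0, level(A)=3, enqueue
    E->C: in-degree(C)=0, level(C)=3, enqueue
  process A: level=3
  process C: level=3
All levels: A:3, B:0, C:3, D:1, E:2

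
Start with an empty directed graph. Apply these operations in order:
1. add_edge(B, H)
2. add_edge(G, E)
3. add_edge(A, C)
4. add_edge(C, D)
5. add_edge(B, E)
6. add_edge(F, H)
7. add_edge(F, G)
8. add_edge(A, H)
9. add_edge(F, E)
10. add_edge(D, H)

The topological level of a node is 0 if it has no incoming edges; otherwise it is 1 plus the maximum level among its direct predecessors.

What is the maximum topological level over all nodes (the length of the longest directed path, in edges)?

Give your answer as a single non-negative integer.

Op 1: add_edge(B, H). Edges now: 1
Op 2: add_edge(G, E). Edges now: 2
Op 3: add_edge(A, C). Edges now: 3
Op 4: add_edge(C, D). Edges now: 4
Op 5: add_edge(B, E). Edges now: 5
Op 6: add_edge(F, H). Edges now: 6
Op 7: add_edge(F, G). Edges now: 7
Op 8: add_edge(A, H). Edges now: 8
Op 9: add_edge(F, E). Edges now: 9
Op 10: add_edge(D, H). Edges now: 10
Compute levels (Kahn BFS):
  sources (in-degree 0): A, B, F
  process A: level=0
    A->C: in-degree(C)=0, level(C)=1, enqueue
    A->H: in-degree(H)=3, level(H)>=1
  process B: level=0
    B->E: in-degree(E)=2, level(E)>=1
    B->H: in-degree(H)=2, level(H)>=1
  process F: level=0
    F->E: in-degree(E)=1, level(E)>=1
    F->G: in-degree(G)=0, level(G)=1, enqueue
    F->H: in-degree(H)=1, level(H)>=1
  process C: level=1
    C->D: in-degree(D)=0, level(D)=2, enqueue
  process G: level=1
    G->E: in-degree(E)=0, level(E)=2, enqueue
  process D: level=2
    D->H: in-degree(H)=0, level(H)=3, enqueue
  process E: level=2
  process H: level=3
All levels: A:0, B:0, C:1, D:2, E:2, F:0, G:1, H:3
max level = 3

Answer: 3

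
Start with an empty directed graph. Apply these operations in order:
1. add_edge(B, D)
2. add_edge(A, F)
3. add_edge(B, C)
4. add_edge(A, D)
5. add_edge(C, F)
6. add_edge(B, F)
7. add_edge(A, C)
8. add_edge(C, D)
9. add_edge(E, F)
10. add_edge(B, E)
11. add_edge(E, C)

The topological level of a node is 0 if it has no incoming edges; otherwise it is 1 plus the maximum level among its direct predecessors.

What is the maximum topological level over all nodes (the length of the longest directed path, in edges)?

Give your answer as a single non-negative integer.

Answer: 3

Derivation:
Op 1: add_edge(B, D). Edges now: 1
Op 2: add_edge(A, F). Edges now: 2
Op 3: add_edge(B, C). Edges now: 3
Op 4: add_edge(A, D). Edges now: 4
Op 5: add_edge(C, F). Edges now: 5
Op 6: add_edge(B, F). Edges now: 6
Op 7: add_edge(A, C). Edges now: 7
Op 8: add_edge(C, D). Edges now: 8
Op 9: add_edge(E, F). Edges now: 9
Op 10: add_edge(B, E). Edges now: 10
Op 11: add_edge(E, C). Edges now: 11
Compute levels (Kahn BFS):
  sources (in-degree 0): A, B
  process A: level=0
    A->C: in-degree(C)=2, level(C)>=1
    A->D: in-degree(D)=2, level(D)>=1
    A->F: in-degree(F)=3, level(F)>=1
  process B: level=0
    B->C: in-degree(C)=1, level(C)>=1
    B->D: in-degree(D)=1, level(D)>=1
    B->E: in-degree(E)=0, level(E)=1, enqueue
    B->F: in-degree(F)=2, level(F)>=1
  process E: level=1
    E->C: in-degree(C)=0, level(C)=2, enqueue
    E->F: in-degree(F)=1, level(F)>=2
  process C: level=2
    C->D: in-degree(D)=0, level(D)=3, enqueue
    C->F: in-degree(F)=0, level(F)=3, enqueue
  process D: level=3
  process F: level=3
All levels: A:0, B:0, C:2, D:3, E:1, F:3
max level = 3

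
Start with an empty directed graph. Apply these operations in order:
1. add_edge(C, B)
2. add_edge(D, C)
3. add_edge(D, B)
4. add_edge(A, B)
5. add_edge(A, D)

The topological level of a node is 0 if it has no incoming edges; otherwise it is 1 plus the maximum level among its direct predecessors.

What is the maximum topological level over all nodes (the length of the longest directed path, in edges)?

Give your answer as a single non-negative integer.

Op 1: add_edge(C, B). Edges now: 1
Op 2: add_edge(D, C). Edges now: 2
Op 3: add_edge(D, B). Edges now: 3
Op 4: add_edge(A, B). Edges now: 4
Op 5: add_edge(A, D). Edges now: 5
Compute levels (Kahn BFS):
  sources (in-degree 0): A
  process A: level=0
    A->B: in-degree(B)=2, level(B)>=1
    A->D: in-degree(D)=0, level(D)=1, enqueue
  process D: level=1
    D->B: in-degree(B)=1, level(B)>=2
    D->C: in-degree(C)=0, level(C)=2, enqueue
  process C: level=2
    C->B: in-degree(B)=0, level(B)=3, enqueue
  process B: level=3
All levels: A:0, B:3, C:2, D:1
max level = 3

Answer: 3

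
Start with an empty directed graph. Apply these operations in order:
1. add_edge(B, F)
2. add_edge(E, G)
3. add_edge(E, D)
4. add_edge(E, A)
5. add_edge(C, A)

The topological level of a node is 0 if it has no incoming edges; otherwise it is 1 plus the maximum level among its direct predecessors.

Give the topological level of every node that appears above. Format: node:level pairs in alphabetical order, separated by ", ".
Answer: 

Answer: A:1, B:0, C:0, D:1, E:0, F:1, G:1

Derivation:
Op 1: add_edge(B, F). Edges now: 1
Op 2: add_edge(E, G). Edges now: 2
Op 3: add_edge(E, D). Edges now: 3
Op 4: add_edge(E, A). Edges now: 4
Op 5: add_edge(C, A). Edges now: 5
Compute levels (Kahn BFS):
  sources (in-degree 0): B, C, E
  process B: level=0
    B->F: in-degree(F)=0, level(F)=1, enqueue
  process C: level=0
    C->A: in-degree(A)=1, level(A)>=1
  process E: level=0
    E->A: in-degree(A)=0, level(A)=1, enqueue
    E->D: in-degree(D)=0, level(D)=1, enqueue
    E->G: in-degree(G)=0, level(G)=1, enqueue
  process F: level=1
  process A: level=1
  process D: level=1
  process G: level=1
All levels: A:1, B:0, C:0, D:1, E:0, F:1, G:1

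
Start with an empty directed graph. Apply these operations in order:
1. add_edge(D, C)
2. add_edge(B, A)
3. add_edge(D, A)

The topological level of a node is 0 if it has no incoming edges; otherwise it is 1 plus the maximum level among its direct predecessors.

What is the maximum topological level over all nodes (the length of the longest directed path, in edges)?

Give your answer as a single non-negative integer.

Op 1: add_edge(D, C). Edges now: 1
Op 2: add_edge(B, A). Edges now: 2
Op 3: add_edge(D, A). Edges now: 3
Compute levels (Kahn BFS):
  sources (in-degree 0): B, D
  process B: level=0
    B->A: in-degree(A)=1, level(A)>=1
  process D: level=0
    D->A: in-degree(A)=0, level(A)=1, enqueue
    D->C: in-degree(C)=0, level(C)=1, enqueue
  process A: level=1
  process C: level=1
All levels: A:1, B:0, C:1, D:0
max level = 1

Answer: 1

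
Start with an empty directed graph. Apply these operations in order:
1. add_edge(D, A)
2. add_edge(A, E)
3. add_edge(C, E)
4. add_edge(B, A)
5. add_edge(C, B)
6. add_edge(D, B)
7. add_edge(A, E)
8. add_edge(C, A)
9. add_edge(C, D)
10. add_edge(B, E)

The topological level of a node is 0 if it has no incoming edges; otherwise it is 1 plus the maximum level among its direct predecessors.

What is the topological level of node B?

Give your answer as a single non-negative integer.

Answer: 2

Derivation:
Op 1: add_edge(D, A). Edges now: 1
Op 2: add_edge(A, E). Edges now: 2
Op 3: add_edge(C, E). Edges now: 3
Op 4: add_edge(B, A). Edges now: 4
Op 5: add_edge(C, B). Edges now: 5
Op 6: add_edge(D, B). Edges now: 6
Op 7: add_edge(A, E) (duplicate, no change). Edges now: 6
Op 8: add_edge(C, A). Edges now: 7
Op 9: add_edge(C, D). Edges now: 8
Op 10: add_edge(B, E). Edges now: 9
Compute levels (Kahn BFS):
  sources (in-degree 0): C
  process C: level=0
    C->A: in-degree(A)=2, level(A)>=1
    C->B: in-degree(B)=1, level(B)>=1
    C->D: in-degree(D)=0, level(D)=1, enqueue
    C->E: in-degree(E)=2, level(E)>=1
  process D: level=1
    D->A: in-degree(A)=1, level(A)>=2
    D->B: in-degree(B)=0, level(B)=2, enqueue
  process B: level=2
    B->A: in-degree(A)=0, level(A)=3, enqueue
    B->E: in-degree(E)=1, level(E)>=3
  process A: level=3
    A->E: in-degree(E)=0, level(E)=4, enqueue
  process E: level=4
All levels: A:3, B:2, C:0, D:1, E:4
level(B) = 2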